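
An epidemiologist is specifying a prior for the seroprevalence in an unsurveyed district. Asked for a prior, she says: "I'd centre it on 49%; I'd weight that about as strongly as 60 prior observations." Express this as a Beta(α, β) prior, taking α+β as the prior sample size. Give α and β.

Under the effective-sample-size interpretation, Beta(α, β) has prior mean α/(α+β) and prior sample size α+β.
So α+β = 60 and α/(α+β) = 0.49, giving α = 0.49·60 = 29.4 and β = 60 − 29.4 = 30.6.

α = 29.4, β = 30.6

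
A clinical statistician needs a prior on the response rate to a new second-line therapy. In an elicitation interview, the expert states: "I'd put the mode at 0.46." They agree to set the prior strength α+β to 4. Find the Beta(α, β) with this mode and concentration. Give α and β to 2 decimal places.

For α,β > 1 the Beta mode is (α−1)/(α+β−2). With α+β = 4, the mode is (α−1)/2.
Set (α−1)/2 = 0.46 → α = 1 + 0.46·2 = 1.92.
β = 4 − α = 2.08.

α = 1.92, β = 2.08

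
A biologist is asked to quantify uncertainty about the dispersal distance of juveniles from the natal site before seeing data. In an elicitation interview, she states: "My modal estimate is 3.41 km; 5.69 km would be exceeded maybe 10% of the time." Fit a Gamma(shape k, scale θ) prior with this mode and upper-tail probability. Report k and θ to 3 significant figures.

k ≈ 8.21, θ ≈ 0.473

Gamma(k,θ) with k>1 has mode (k−1)θ, so θ = 3.41/(k−1).
Need P(X < 5.69) = 0.9 with θ tied to k this way. Start at k = 2, θ = 3.41: P(X<5.69) ≈ 0.497.
Too low — raise k to concentrate. Iterating converges to k ≈ 8.21.
Then θ = 3.41/(8.21−1) ≈ 0.473.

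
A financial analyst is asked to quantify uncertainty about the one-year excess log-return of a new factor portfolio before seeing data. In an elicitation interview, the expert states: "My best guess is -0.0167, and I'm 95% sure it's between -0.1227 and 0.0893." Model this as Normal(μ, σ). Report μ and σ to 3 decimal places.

A symmetric 95% interval runs μ ± z·σ with z = 1.96.
Half-width = 0.106, so σ = 0.106/1.96 = 0.054.
μ is the stated best guess, -0.017.

μ = -0.017, σ = 0.054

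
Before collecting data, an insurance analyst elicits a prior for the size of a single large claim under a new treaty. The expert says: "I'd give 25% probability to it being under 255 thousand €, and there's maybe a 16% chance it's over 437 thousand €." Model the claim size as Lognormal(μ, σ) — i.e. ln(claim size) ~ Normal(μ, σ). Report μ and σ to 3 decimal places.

μ ≈ 5.759, σ ≈ 0.323

If T ~ Lognormal(μ,σ) then ln T ~ Normal(μ,σ), so the p-quantile of ln T is μ + z_p·σ.
ln(255) = 5.541 and ln(437) = 6.08; z_{0.25} = -0.6745, z_{0.84} = 0.9945.
σ = (6.08 − 5.541)/(0.9945 − (-0.6745)) = 0.323.
μ = 5.541 − (-0.6745)·0.323 = 5.759.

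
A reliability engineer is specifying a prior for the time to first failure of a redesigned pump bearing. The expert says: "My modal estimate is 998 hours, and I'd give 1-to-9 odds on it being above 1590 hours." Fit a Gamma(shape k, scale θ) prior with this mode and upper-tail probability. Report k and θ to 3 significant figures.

k ≈ 9.66, θ ≈ 115

Gamma(k,θ) with k>1 has mode (k−1)θ, so θ = 998/(k−1).
Need P(X < 1590) = 0.9 with θ tied to k this way. Start at k = 2, θ = 998: P(X<1590) ≈ 0.473.
Too low — raise k to concentrate. Iterating converges to k ≈ 9.66.
Then θ = 998/(9.66−1) ≈ 115.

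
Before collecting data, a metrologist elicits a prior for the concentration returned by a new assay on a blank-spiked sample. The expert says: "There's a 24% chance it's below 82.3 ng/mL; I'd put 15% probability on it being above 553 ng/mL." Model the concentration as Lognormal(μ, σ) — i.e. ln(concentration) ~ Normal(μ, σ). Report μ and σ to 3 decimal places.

μ ≈ 5.182, σ ≈ 1.093

If T ~ Lognormal(μ,σ) then ln T ~ Normal(μ,σ), so the p-quantile of ln T is μ + z_p·σ.
ln(82.3) = 4.41 and ln(553) = 6.315; z_{0.24} = -0.7063, z_{0.85} = 1.036.
σ = (6.315 − 4.41)/(1.036 − (-0.7063)) = 1.093.
μ = 4.41 − (-0.7063)·1.093 = 5.182.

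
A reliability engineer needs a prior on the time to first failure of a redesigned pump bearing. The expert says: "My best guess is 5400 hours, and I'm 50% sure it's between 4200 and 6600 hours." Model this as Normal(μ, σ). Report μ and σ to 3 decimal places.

μ = 5400.000, σ = 1779.123

A symmetric 50% interval runs μ ± z·σ with z = 0.6745.
Half-width = 1200, so σ = 1200/0.6745 = 1779.123.
μ is the stated best guess, 5400.000.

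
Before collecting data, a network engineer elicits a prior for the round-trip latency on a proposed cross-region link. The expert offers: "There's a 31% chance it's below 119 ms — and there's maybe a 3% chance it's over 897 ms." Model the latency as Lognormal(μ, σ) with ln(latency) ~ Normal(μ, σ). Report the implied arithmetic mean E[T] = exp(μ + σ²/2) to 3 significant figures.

If T ~ Lognormal(μ,σ) then ln T ~ Normal(μ,σ), so the p-quantile of ln T is μ + z_p·σ.
ln(119) = 4.779 and ln(897) = 6.799; z_{0.31} = -0.4959, z_{0.97} = 1.881.
σ = (6.799 − 4.779)/(1.881 − (-0.4959)) = 0.850.
μ = 4.779 − (-0.4959)·0.850 = 5.201.
E[T] = exp(μ + σ²/2) = exp(5.201 + 0.3612) = 260 ms.

E[T] ≈ 260 ms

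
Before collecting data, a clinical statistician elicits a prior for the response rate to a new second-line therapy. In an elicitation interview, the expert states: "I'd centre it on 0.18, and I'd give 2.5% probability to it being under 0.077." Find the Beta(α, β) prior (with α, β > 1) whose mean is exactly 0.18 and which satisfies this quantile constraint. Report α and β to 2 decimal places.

With mean 0.18 fixed, write α = 0.18s, β = 0.82s where s = α+β.
Need P(θ < 0.077) = 0.025 under Beta(0.18s, 0.82s). Normal approximation: (q−m)/√(m(1−m)/s) ≈ z_{0.025} = -1.96, so s ≈ 0.18·0.82·(-1.96)²/(0.077−0.18)² = 53.4.
At s = 53.4: P(θ<0.077) ≈ 0.009. Adjusting to match 0.025 gives s ≈ 38.26.
So α = 0.18·38.26 ≈ 6.89, β = 0.82·38.26 ≈ 31.37.

α ≈ 6.89, β ≈ 31.37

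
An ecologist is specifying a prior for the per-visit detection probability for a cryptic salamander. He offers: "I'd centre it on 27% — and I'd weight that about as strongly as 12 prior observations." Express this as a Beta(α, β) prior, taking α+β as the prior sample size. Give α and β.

Under the effective-sample-size interpretation, Beta(α, β) has prior mean α/(α+β) and prior sample size α+β.
So α+β = 12 and α/(α+β) = 0.27, giving α = 0.27·12 = 3.24 and β = 12 − 3.24 = 8.76.

α = 3.24, β = 8.76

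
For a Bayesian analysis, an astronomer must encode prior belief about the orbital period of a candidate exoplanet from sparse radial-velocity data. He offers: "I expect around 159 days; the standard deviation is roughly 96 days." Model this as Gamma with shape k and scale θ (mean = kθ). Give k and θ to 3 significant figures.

k ≈ 2.74, θ ≈ 58

For Gamma(k, scale θ): mean = kθ, variance = kθ², so CV = 1/√k.
CV = SD/mean = 96/159 = 0.6038, hence k = 1/CV² = 2.74.
Then θ = mean/k = 159/2.74 = 58.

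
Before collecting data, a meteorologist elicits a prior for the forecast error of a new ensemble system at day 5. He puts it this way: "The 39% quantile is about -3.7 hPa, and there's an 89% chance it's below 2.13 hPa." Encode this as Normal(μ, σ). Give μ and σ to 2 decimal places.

μ = -2.62, σ = 3.87

The p-quantile of Normal(μ,σ) is μ + z_p·σ, with z_{0.39} = -0.2793 and z_{0.89} = 1.227.
Eliminate σ: μ = (z₂·x₁ − z₁·x₂)/(z₂ − z₁) = (1.227·-3.7 − (-0.2793)·2.13)/1.506 = -2.62.
Then σ = (x₂ − x₁)/(z₂ − z₁) = (2.13 − -3.7)/1.506 = 3.87.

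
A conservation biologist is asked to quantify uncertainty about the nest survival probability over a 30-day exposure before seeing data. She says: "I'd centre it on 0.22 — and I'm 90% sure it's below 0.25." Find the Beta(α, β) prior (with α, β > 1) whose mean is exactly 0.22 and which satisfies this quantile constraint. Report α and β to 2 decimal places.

With mean 0.22 fixed, write α = 0.22s, β = 0.78s where s = α+β.
Need P(θ < 0.25) = 0.9 under Beta(0.22s, 0.78s). Normal approximation: (q−m)/√(m(1−m)/s) ≈ z_{0.9} = 1.28, so s ≈ 0.22·0.78·(1.28)²/(0.25−0.22)² = 313.1.
At s = 313.1: P(θ<0.25) ≈ 0.898. Adjusting to match 0.9 gives s ≈ 320.28.
So α = 0.22·320.28 ≈ 70.46, β = 0.78·320.28 ≈ 249.82.

α ≈ 70.46, β ≈ 249.82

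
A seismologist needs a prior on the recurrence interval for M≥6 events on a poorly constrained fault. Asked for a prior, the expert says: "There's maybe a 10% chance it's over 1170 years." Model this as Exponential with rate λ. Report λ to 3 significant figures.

λ ≈ 0.00197

P(T > 1170.0) = e^(−λ·1170.0) = 0.1, so λ = −ln(0.1)/1170.0 = 0.00197.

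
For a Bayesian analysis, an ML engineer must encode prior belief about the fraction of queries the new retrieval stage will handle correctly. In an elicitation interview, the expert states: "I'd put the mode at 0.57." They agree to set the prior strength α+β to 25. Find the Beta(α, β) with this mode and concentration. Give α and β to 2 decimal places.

For α,β > 1 the Beta mode is (α−1)/(α+β−2). With α+β = 25, the mode is (α−1)/23.
Set (α−1)/23 = 0.57 → α = 1 + 0.57·23 = 14.11.
β = 25 − α = 10.89.

α = 14.11, β = 10.89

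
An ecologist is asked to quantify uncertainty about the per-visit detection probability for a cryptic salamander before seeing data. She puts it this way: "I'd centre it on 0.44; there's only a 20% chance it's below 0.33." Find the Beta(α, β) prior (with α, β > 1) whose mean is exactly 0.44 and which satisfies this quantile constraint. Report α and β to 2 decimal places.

α ≈ 6.48, β ≈ 8.25

With mean 0.44 fixed, write α = 0.44s, β = 0.56s where s = α+β.
Need P(θ < 0.33) = 0.2 under Beta(0.44s, 0.56s). Normal approximation: (q−m)/√(m(1−m)/s) ≈ z_{0.2} = -0.842, so s ≈ 0.44·0.56·(-0.842)²/(0.33−0.44)² = 14.4.
At s = 14.4: P(θ<0.33) ≈ 0.203. Adjusting to match 0.2 gives s ≈ 14.72.
So α = 0.44·14.72 ≈ 6.48, β = 0.56·14.72 ≈ 8.25.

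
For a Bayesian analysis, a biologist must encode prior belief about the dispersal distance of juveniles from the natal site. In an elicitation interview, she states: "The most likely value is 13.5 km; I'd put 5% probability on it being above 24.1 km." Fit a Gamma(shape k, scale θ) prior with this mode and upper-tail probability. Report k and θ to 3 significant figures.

Gamma(k,θ) with k>1 has mode (k−1)θ, so θ = 13.5/(k−1).
Need P(X < 24.1) = 0.95 with θ tied to k this way. Start at k = 2, θ = 13.5: P(X<24.1) ≈ 0.533.
Too low — raise k to concentrate. Iterating converges to k ≈ 9.3.
Then θ = 13.5/(9.3−1) ≈ 1.63.

k ≈ 9.3, θ ≈ 1.63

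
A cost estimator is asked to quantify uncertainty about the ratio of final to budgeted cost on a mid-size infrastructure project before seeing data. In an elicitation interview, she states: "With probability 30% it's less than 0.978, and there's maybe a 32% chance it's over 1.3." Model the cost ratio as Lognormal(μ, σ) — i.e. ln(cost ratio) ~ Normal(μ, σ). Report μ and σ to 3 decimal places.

If T ~ Lognormal(μ,σ) then ln T ~ Normal(μ,σ), so the p-quantile of ln T is μ + z_p·σ.
ln(0.978) = -0.02225 and ln(1.3) = 0.2624; z_{0.3} = -0.5244, z_{0.68} = 0.4677.
σ = (0.2624 − -0.02225)/(0.4677 − (-0.5244)) = 0.287.
μ = -0.02225 − (-0.5244)·0.287 = 0.128.

μ ≈ 0.128, σ ≈ 0.287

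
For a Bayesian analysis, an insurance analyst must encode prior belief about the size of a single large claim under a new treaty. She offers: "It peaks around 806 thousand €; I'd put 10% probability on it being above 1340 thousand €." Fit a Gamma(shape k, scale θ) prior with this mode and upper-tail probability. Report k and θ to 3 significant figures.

Gamma(k,θ) with k>1 has mode (k−1)θ, so θ = 806/(k−1).
Need P(X < 1340) = 0.9 with θ tied to k this way. Start at k = 2, θ = 806: P(X<1340) ≈ 0.495.
Too low — raise k to concentrate. Iterating converges to k ≈ 8.31.
Then θ = 806/(8.31−1) ≈ 110.

k ≈ 8.31, θ ≈ 110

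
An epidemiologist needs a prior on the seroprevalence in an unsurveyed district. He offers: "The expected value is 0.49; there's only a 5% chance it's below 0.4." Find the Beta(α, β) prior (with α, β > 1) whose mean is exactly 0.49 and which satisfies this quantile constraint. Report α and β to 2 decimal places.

With mean 0.49 fixed, write α = 0.49s, β = 0.51s where s = α+β.
Need P(θ < 0.4) = 0.05 under Beta(0.49s, 0.51s). Normal approximation: (q−m)/√(m(1−m)/s) ≈ z_{0.05} = -1.64, so s ≈ 0.49·0.51·(-1.64)²/(0.4−0.49)² = 83.5.
At s = 83.5: P(θ<0.4) ≈ 0.049. Adjusting to match 0.05 gives s ≈ 82.35.
So α = 0.49·82.35 ≈ 40.35, β = 0.51·82.35 ≈ 42.00.

α ≈ 40.35, β ≈ 42.00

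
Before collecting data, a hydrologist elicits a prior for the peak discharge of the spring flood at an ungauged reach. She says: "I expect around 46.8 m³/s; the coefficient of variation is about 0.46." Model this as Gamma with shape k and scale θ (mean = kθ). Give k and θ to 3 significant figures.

For Gamma(k, scale θ): mean = kθ, variance = kθ², so CV = 1/√k.
CV = 0.46, hence k = 1/CV² = 4.73.
Then θ = mean/k = 46.8/4.73 = 9.9.

k ≈ 4.73, θ ≈ 9.9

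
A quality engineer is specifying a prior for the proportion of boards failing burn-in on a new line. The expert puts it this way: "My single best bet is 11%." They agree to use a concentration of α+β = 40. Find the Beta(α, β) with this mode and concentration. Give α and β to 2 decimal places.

For α,β > 1 the Beta mode is (α−1)/(α+β−2). With α+β = 40, the mode is (α−1)/38.
Set (α−1)/38 = 0.11 → α = 1 + 0.11·38 = 5.18.
β = 40 − α = 34.82.

α = 5.18, β = 34.82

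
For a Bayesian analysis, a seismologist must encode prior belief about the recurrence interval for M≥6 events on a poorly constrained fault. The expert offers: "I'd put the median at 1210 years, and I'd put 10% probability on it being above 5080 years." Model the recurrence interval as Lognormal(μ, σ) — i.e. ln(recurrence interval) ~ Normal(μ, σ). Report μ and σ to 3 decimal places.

If T ~ Lognormal(μ,σ) then ln T ~ Normal(μ,σ), so the p-quantile of ln T is μ + z_p·σ.
ln(1210) = 7.098 and ln(5080) = 8.533; z_{0.5} = 0, z_{0.9} = 1.282.
σ = (8.533 − 7.098)/(1.282 − (0)) = 1.119.
μ = 7.098 − (0)·1.119 = 7.098.

μ ≈ 7.098, σ ≈ 1.119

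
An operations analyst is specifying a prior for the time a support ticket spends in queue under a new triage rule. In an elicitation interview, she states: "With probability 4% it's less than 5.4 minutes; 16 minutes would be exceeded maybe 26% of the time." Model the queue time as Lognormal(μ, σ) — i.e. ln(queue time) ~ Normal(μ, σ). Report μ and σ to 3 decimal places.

If T ~ Lognormal(μ,σ) then ln T ~ Normal(μ,σ), so the p-quantile of ln T is μ + z_p·σ.
ln(5.4) = 1.686 and ln(16) = 2.773; z_{0.04} = -1.751, z_{0.74} = 0.6433.
σ = (2.773 − 1.686)/(0.6433 − (-1.751)) = 0.454.
μ = 1.686 − (-1.751)·0.454 = 2.481.

μ ≈ 2.481, σ ≈ 0.454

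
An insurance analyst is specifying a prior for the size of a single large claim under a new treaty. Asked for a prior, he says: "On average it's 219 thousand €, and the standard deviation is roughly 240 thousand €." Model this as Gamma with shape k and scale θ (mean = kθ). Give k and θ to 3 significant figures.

For Gamma(k, scale θ): mean = kθ, variance = kθ², so CV = 1/√k.
CV = SD/mean = 240/219 = 1.096, hence k = 1/CV² = 0.833.
Then θ = mean/k = 219/0.833 = 263.

k ≈ 0.833, θ ≈ 263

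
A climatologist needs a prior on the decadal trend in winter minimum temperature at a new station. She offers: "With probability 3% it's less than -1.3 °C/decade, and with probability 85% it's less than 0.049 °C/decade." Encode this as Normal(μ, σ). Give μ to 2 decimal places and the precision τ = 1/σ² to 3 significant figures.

For Normal(μ,σ), the p-quantile is μ + z_p·σ. Here z_{0.03} = -1.881, z_{0.85} = 1.036.
So -1.3 = μ − 1.881σ and 0.049 = μ + 1.036σ.
Subtracting: σ = (0.049 − -1.3)/(1.036 − (-1.881)) = 0.46.
Then μ = -1.3 − (-1.881)·0.46 = -0.43.
Precision τ = 1/σ² = 1/0.4624² = 4.68.

μ = -0.43, τ = 4.68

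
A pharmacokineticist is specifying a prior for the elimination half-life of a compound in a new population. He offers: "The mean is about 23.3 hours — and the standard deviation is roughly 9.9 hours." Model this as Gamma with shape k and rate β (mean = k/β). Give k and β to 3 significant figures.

k ≈ 5.54, β ≈ 0.238

For Gamma(k, rate β): mean = k/β, variance = k/β², so CV = 1/√k.
CV = SD/mean = 9.9/23.3 = 0.4249, hence k = 1/CV² = 5.54.
Then β = k/mean = 5.54/23.3 = 0.238.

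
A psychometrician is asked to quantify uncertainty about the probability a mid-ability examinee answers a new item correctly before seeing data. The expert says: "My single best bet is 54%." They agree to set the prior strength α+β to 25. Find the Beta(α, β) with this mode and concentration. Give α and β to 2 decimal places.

For α,β > 1 the Beta mode is (α−1)/(α+β−2). With α+β = 25, the mode is (α−1)/23.
Set (α−1)/23 = 0.54 → α = 1 + 0.54·23 = 13.42.
β = 25 − α = 11.58.

α = 13.42, β = 11.58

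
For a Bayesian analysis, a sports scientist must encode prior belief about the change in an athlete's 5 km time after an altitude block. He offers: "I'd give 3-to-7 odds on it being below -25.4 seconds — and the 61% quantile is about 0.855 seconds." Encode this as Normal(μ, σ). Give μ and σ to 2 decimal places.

μ = -8.27, σ = 32.67

For Normal(μ,σ), the p-quantile is μ + z_p·σ. Here z_{0.3} = -0.5244, z_{0.61} = 0.2793.
So -25.4 = μ − 0.5244σ and 0.855 = μ + 0.2793σ.
Subtracting: σ = (0.855 − -25.4)/(0.2793 − (-0.5244)) = 32.67.
Then μ = -25.4 − (-0.5244)·32.67 = -8.27.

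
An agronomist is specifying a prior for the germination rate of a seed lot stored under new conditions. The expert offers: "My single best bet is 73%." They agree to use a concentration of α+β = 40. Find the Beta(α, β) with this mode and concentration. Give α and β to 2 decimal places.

α = 28.74, β = 11.26

For α,β > 1 the Beta mode is (α−1)/(α+β−2). With α+β = 40, the mode is (α−1)/38.
Set (α−1)/38 = 0.73 → α = 1 + 0.73·38 = 28.74.
β = 40 − α = 11.26.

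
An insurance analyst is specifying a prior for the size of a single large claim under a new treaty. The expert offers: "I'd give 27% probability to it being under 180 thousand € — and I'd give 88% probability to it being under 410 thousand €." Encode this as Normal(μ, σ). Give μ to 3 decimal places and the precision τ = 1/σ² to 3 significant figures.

The p-quantile of Normal(μ,σ) is μ + z_p·σ, with z_{0.27} = -0.6128 and z_{0.88} = 1.175.
Eliminate σ: μ = (z₂·x₁ − z₁·x₂)/(z₂ − z₁) = (1.175·180 − (-0.6128)·410)/1.788 = 258.838.
Then σ = (x₂ − x₁)/(z₂ − z₁) = (410 − 180)/1.788 = 128.650.
Precision τ = 1/σ² = 1/128.6² = 6.04e-05.

μ = 258.838, τ = 6.04e-05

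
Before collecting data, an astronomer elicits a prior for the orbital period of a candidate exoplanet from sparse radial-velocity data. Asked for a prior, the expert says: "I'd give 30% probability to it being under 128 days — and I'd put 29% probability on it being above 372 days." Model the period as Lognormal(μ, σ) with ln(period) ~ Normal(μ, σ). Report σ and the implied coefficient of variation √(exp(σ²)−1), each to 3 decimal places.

σ ≈ 0.990, CV ≈ 1.290

If T ~ Lognormal(μ,σ) then ln T ~ Normal(μ,σ), so the p-quantile of ln T is μ + z_p·σ.
ln(128) = 4.852 and ln(372) = 5.919; z_{0.3} = -0.5244, z_{0.71} = 0.5534.
σ = (5.919 − 4.852)/(0.5534 − (-0.5244)) = 0.990.
μ = 4.852 − (-0.5244)·0.990 = 5.371.
CV = √(exp(σ²)−1) = √(exp(0.9798)−1) = 1.290.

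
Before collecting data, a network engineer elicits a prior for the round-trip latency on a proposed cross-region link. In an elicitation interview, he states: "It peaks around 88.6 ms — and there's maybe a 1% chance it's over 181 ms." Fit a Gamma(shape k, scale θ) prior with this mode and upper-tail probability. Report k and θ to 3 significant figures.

Gamma(k,θ) with k>1 has mode (k−1)θ, so θ = 88.6/(k−1).
Need P(X < 181) = 0.99 with θ tied to k this way. Start at k = 2, θ = 88.6: P(X<181) ≈ 0.605.
Too low — raise k to concentrate. Iterating converges to k ≈ 10.6.
Then θ = 88.6/(10.6−1) ≈ 9.24.

k ≈ 10.6, θ ≈ 9.24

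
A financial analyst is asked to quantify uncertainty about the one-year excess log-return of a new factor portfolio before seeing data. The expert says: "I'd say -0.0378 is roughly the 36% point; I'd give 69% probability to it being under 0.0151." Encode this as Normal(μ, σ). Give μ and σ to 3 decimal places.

For Normal(μ,σ), the p-quantile is μ + z_p·σ. Here z_{0.36} = -0.3585, z_{0.69} = 0.4959.
So -0.0378 = μ − 0.3585σ and 0.0151 = μ + 0.4959σ.
Subtracting: σ = (0.0151 − -0.0378)/(0.4959 − (-0.3585)) = 0.062.
Then μ = -0.0378 − (-0.3585)·0.062 = -0.016.

μ = -0.016, σ = 0.062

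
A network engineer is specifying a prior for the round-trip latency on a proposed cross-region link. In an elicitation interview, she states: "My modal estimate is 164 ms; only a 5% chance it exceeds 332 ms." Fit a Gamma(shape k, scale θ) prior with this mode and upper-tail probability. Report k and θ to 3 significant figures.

Gamma(k,θ) with k>1 has mode (k−1)θ, so θ = 164/(k−1).
Need P(X < 332) = 0.95 with θ tied to k this way. Start at k = 2, θ = 164: P(X<332) ≈ 0.601.
Too low — raise k to concentrate. Iterating converges to k ≈ 6.57.
Then θ = 164/(6.57−1) ≈ 29.5.

k ≈ 6.57, θ ≈ 29.5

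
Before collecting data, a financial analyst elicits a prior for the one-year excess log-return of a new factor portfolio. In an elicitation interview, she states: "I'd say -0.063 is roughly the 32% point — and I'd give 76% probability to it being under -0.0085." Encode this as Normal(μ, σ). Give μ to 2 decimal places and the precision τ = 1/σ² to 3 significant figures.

μ = -0.04, τ = 464

The p-quantile of Normal(μ,σ) is μ + z_p·σ, with z_{0.32} = -0.4677 and z_{0.76} = 0.7063.
Eliminate σ: μ = (z₂·x₁ − z₁·x₂)/(z₂ − z₁) = (0.7063·-0.063 − (-0.4677)·-0.0085)/1.174 = -0.04.
Then σ = (x₂ − x₁)/(z₂ − z₁) = (-0.0085 − -0.063)/1.174 = 0.05.
Precision τ = 1/σ² = 1/0.04642² = 464.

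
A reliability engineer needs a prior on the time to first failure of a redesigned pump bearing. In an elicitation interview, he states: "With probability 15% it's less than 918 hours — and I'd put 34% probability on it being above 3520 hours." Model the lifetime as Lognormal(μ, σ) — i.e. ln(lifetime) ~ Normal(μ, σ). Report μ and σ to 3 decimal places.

If T ~ Lognormal(μ,σ) then ln T ~ Normal(μ,σ), so the p-quantile of ln T is μ + z_p·σ.
ln(918) = 6.822 and ln(3520) = 8.166; z_{0.15} = -1.036, z_{0.66} = 0.4125.
σ = (8.166 − 6.822)/(0.4125 − (-1.036)) = 0.928.
μ = 6.822 − (-1.036)·0.928 = 7.784.

μ ≈ 7.784, σ ≈ 0.928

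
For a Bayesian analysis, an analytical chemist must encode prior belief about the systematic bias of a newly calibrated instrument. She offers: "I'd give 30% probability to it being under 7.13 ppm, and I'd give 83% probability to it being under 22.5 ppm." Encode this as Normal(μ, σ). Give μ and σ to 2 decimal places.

μ = 12.58, σ = 10.40

The p-quantile of Normal(μ,σ) is μ + z_p·σ, with z_{0.3} = -0.5244 and z_{0.83} = 0.9542.
Eliminate σ: μ = (z₂·x₁ − z₁·x₂)/(z₂ − z₁) = (0.9542·7.13 − (-0.5244)·22.5)/1.479 = 12.58.
Then σ = (x₂ − x₁)/(z₂ − z₁) = (22.5 − 7.13)/1.479 = 10.40.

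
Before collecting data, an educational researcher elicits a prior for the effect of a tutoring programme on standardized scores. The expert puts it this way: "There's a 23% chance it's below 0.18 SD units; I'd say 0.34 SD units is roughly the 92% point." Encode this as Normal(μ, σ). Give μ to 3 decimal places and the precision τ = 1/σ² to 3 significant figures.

μ = 0.235, τ = 180

For Normal(μ,σ), the p-quantile is μ + z_p·σ. Here z_{0.23} = -0.7388, z_{0.92} = 1.405.
So 0.18 = μ − 0.7388σ and 0.34 = μ + 1.405σ.
Subtracting: σ = (0.34 − 0.18)/(1.405 − (-0.7388)) = 0.075.
Then μ = 0.18 − (-0.7388)·0.075 = 0.235.
Precision τ = 1/σ² = 1/0.07463² = 180.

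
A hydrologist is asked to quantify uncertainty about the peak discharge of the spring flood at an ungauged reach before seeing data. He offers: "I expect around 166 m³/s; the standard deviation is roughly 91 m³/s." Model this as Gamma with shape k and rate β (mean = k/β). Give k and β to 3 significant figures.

For Gamma(k, rate β): mean = k/β, variance = k/β², so CV = 1/√k.
CV = SD/mean = 91/166 = 0.5482, hence k = 1/CV² = 3.33.
Then β = k/mean = 3.33/166 = 0.02.

k ≈ 3.33, β ≈ 0.02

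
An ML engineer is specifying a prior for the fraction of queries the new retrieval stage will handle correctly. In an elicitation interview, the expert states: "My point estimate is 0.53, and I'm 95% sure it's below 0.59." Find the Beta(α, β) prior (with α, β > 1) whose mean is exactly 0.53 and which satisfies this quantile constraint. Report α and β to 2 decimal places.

With mean 0.53 fixed, write α = 0.53s, β = 0.47s where s = α+β.
Need P(θ < 0.59) = 0.95 under Beta(0.53s, 0.47s). Normal approximation: (q−m)/√(m(1−m)/s) ≈ z_{0.95} = 1.64, so s ≈ 0.53·0.47·(1.64)²/(0.59−0.53)² = 187.2.
At s = 187.2: P(θ<0.59) ≈ 0.951. Adjusting to match 0.95 gives s ≈ 185.20.
So α = 0.53·185.20 ≈ 98.16, β = 0.47·185.20 ≈ 87.04.

α ≈ 98.16, β ≈ 87.04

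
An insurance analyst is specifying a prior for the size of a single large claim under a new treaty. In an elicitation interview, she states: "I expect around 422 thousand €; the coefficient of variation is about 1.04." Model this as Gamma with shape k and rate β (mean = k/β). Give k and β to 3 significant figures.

k ≈ 0.925, β ≈ 0.00219

For Gamma(k, rate β): mean = k/β, variance = k/β², so CV = 1/√k.
CV = 1.04, hence k = 1/CV² = 0.925.
Then β = k/mean = 0.925/422 = 0.00219.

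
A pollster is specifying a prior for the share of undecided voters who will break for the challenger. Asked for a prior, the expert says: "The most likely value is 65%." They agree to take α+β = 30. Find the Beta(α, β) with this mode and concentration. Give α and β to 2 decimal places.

For α,β > 1 the Beta mode is (α−1)/(α+β−2). With α+β = 30, the mode is (α−1)/28.
Set (α−1)/28 = 0.65 → α = 1 + 0.65·28 = 19.20.
β = 30 − α = 10.80.

α = 19.20, β = 10.80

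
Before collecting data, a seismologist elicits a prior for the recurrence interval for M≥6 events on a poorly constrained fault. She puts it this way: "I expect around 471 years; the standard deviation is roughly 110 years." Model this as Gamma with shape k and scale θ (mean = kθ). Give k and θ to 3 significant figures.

For Gamma(k, scale θ): mean = kθ, variance = kθ², so CV = 1/√k.
CV = SD/mean = 110/471 = 0.2335, hence k = 1/CV² = 18.3.
Then θ = mean/k = 471/18.3 = 25.7.

k ≈ 18.3, θ ≈ 25.7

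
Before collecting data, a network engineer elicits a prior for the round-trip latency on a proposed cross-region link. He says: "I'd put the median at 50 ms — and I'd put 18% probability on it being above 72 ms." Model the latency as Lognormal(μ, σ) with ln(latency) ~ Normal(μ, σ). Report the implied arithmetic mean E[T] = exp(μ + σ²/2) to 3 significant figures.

If T ~ Lognormal(μ,σ) then ln T ~ Normal(μ,σ), so the p-quantile of ln T is μ + z_p·σ.
ln(50) = 3.912 and ln(72) = 4.277; z_{0.5} = 0, z_{0.82} = 0.9154.
σ = (4.277 − 3.912)/(0.9154 − (0)) = 0.398.
μ = 3.912 − (0)·0.398 = 3.912.
E[T] = exp(μ + σ²/2) = exp(3.912 + 0.0793) = 54.1 ms.

E[T] ≈ 54.1 ms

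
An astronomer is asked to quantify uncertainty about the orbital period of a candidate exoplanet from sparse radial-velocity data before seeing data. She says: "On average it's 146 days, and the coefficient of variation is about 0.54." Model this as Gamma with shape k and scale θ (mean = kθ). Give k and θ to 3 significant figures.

k ≈ 3.43, θ ≈ 42.6

For Gamma(k, scale θ): mean = kθ, variance = kθ², so CV = 1/√k.
CV = 0.54, hence k = 1/CV² = 3.43.
Then θ = mean/k = 146/3.43 = 42.6.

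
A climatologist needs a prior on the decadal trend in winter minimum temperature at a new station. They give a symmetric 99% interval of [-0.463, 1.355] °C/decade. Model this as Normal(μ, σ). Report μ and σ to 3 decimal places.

μ = 0.446, σ = 0.353

A symmetric 99% interval runs μ ± z·σ with z = 2.576.
Half-width = 0.909, so σ = 0.909/2.576 = 0.353.
μ is the interval midpoint, 0.446.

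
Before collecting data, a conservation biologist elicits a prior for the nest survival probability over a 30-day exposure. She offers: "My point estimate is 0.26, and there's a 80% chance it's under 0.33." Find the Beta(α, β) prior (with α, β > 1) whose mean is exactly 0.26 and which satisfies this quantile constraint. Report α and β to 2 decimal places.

α ≈ 6.82, β ≈ 19.41

With mean 0.26 fixed, write α = 0.26s, β = 0.74s where s = α+β.
Need P(θ < 0.33) = 0.8 under Beta(0.26s, 0.74s). Normal approximation: (q−m)/√(m(1−m)/s) ≈ z_{0.8} = 0.842, so s ≈ 0.26·0.74·(0.842)²/(0.33−0.26)² = 27.8.
At s = 27.8: P(θ<0.33) ≈ 0.806. Adjusting to match 0.8 gives s ≈ 26.23.
So α = 0.26·26.23 ≈ 6.82, β = 0.74·26.23 ≈ 19.41.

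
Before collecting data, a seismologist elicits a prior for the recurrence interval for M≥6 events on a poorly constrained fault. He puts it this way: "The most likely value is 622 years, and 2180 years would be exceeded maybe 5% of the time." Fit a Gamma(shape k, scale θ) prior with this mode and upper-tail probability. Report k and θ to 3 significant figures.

Gamma(k,θ) with k>1 has mode (k−1)θ, so θ = 622/(k−1).
Need P(X < 2180) = 0.95 with θ tied to k this way. Start at k = 2, θ = 622: P(X<2180) ≈ 0.865.
Too low — raise k to concentrate. Iterating converges to k ≈ 2.64.
Then θ = 622/(2.64−1) ≈ 379.

k ≈ 2.64, θ ≈ 379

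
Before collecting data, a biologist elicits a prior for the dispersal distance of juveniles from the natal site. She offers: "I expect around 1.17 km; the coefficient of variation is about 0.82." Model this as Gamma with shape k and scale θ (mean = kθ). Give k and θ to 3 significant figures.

k ≈ 1.49, θ ≈ 0.787

For Gamma(k, scale θ): mean = kθ, variance = kθ², so CV = 1/√k.
CV = 0.82, hence k = 1/CV² = 1.49.
Then θ = mean/k = 1.17/1.49 = 0.787.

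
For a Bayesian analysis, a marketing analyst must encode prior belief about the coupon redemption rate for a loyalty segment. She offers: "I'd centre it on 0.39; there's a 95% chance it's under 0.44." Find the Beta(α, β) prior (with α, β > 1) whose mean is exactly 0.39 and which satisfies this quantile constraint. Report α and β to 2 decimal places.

With mean 0.39 fixed, write α = 0.39s, β = 0.61s where s = α+β.
Need P(θ < 0.44) = 0.95 under Beta(0.39s, 0.61s). Normal approximation: (q−m)/√(m(1−m)/s) ≈ z_{0.95} = 1.64, so s ≈ 0.39·0.61·(1.64)²/(0.44−0.39)² = 257.5.
At s = 257.5: P(θ<0.44) ≈ 0.949. Adjusting to match 0.95 gives s ≈ 261.56.
So α = 0.39·261.56 ≈ 102.01, β = 0.61·261.56 ≈ 159.55.

α ≈ 102.01, β ≈ 159.55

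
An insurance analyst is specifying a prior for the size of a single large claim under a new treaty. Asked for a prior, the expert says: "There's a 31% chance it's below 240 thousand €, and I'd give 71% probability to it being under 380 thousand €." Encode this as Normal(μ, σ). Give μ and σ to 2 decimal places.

The p-quantile of Normal(μ,σ) is μ + z_p·σ, with z_{0.31} = -0.4959 and z_{0.71} = 0.5534.
Eliminate σ: μ = (z₂·x₁ − z₁·x₂)/(z₂ − z₁) = (0.5534·240 − (-0.4959)·380)/1.049 = 306.16.
Then σ = (x₂ − x₁)/(z₂ − z₁) = (380 − 240)/1.049 = 133.43.

μ = 306.16, σ = 133.43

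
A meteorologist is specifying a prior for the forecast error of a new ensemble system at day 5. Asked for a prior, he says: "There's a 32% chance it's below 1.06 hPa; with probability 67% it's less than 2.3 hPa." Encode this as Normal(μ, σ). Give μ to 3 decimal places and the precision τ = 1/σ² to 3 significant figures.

μ = 1.699, τ = 0.536

For Normal(μ,σ), the p-quantile is μ + z_p·σ. Here z_{0.32} = -0.4677, z_{0.67} = 0.4399.
So 1.06 = μ − 0.4677σ and 2.3 = μ + 0.4399σ.
Subtracting: σ = (2.3 − 1.06)/(0.4399 − (-0.4677)) = 1.366.
Then μ = 1.06 − (-0.4677)·1.366 = 1.699.
Precision τ = 1/σ² = 1/1.366² = 0.536.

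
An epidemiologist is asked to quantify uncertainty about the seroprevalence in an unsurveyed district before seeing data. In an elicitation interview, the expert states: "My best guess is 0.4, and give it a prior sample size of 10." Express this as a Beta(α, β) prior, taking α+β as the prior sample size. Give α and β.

Under the effective-sample-size interpretation, Beta(α, β) has prior mean α/(α+β) and prior sample size α+β.
So α+β = 10 and α/(α+β) = 0.4, giving α = 0.4·10 = 4 and β = 10 − 4 = 6.

α = 4, β = 6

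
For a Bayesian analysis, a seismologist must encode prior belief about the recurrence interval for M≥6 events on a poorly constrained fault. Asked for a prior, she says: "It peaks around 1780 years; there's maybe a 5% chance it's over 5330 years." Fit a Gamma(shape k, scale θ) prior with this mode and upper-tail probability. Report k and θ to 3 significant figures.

k ≈ 3.2, θ ≈ 808

Gamma(k,θ) with k>1 has mode (k−1)θ, so θ = 1780/(k−1).
Need P(X < 5330) = 0.95 with θ tied to k this way. Start at k = 2, θ = 1780: P(X<5330) ≈ 0.800.
Too low — raise k to concentrate. Iterating converges to k ≈ 3.2.
Then θ = 1780/(3.2−1) ≈ 808.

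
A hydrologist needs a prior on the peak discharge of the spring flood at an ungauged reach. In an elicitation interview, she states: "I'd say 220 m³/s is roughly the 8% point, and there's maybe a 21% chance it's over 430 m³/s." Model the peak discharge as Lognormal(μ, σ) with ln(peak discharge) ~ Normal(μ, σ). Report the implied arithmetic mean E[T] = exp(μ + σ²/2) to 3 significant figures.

E[T] ≈ 353 m³/s

If T ~ Lognormal(μ,σ) then ln T ~ Normal(μ,σ), so the p-quantile of ln T is μ + z_p·σ.
ln(220) = 5.394 and ln(430) = 6.064; z_{0.08} = -1.405, z_{0.79} = 0.8064.
σ = (6.064 − 5.394)/(0.8064 − (-1.405)) = 0.303.
μ = 5.394 − (-1.405)·0.303 = 5.819.
E[T] = exp(μ + σ²/2) = exp(5.819 + 0.0459) = 353 m³/s.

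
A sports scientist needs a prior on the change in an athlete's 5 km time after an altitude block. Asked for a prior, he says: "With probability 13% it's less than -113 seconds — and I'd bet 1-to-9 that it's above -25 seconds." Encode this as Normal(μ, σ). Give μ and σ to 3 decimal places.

For Normal(μ,σ), the p-quantile is μ + z_p·σ. Here z_{0.13} = -1.126, z_{0.9} = 1.282.
So -113 = μ − 1.126σ and -25 = μ + 1.282σ.
Subtracting: σ = (-25 − -113)/(1.282 − (-1.126)) = 36.546.
Then μ = -113 − (-1.126)·36.546 = -71.835.

μ = -71.835, σ = 36.546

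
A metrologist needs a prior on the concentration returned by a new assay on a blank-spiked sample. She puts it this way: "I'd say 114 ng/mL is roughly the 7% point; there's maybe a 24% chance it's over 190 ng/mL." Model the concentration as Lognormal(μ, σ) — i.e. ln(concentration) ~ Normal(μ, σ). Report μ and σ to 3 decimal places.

If T ~ Lognormal(μ,σ) then ln T ~ Normal(μ,σ), so the p-quantile of ln T is μ + z_p·σ.
ln(114) = 4.736 and ln(190) = 5.247; z_{0.07} = -1.476, z_{0.76} = 0.7063.
σ = (5.247 − 4.736)/(0.7063 − (-1.476)) = 0.234.
μ = 4.736 − (-1.476)·0.234 = 5.082.

μ ≈ 5.082, σ ≈ 0.234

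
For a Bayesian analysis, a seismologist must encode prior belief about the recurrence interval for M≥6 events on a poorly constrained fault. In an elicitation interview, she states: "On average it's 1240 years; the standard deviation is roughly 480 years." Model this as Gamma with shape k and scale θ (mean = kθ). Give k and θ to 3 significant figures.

k ≈ 6.67, θ ≈ 186

For Gamma(k, scale θ): mean = kθ, variance = kθ², so CV = 1/√k.
CV = SD/mean = 480/1240 = 0.3871, hence k = 1/CV² = 6.67.
Then θ = mean/k = 1240/6.67 = 186.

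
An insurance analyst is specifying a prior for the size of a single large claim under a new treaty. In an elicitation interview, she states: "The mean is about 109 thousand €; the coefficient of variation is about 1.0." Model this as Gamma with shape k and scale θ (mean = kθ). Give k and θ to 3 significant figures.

For Gamma(k, scale θ): mean = kθ, variance = kθ², so CV = 1/√k.
CV = 1.0, hence k = 1/CV² = 1.
Then θ = mean/k = 109/1 = 109.

k ≈ 1, θ ≈ 109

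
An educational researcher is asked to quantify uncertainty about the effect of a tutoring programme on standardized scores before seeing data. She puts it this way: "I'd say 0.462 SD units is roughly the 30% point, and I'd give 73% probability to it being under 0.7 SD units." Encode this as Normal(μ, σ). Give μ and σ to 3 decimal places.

μ = 0.572, σ = 0.209

For Normal(μ,σ), the p-quantile is μ + z_p·σ. Here z_{0.3} = -0.5244, z_{0.73} = 0.6128.
So 0.462 = μ − 0.5244σ and 0.7 = μ + 0.6128σ.
Subtracting: σ = (0.7 − 0.462)/(0.6128 − (-0.5244)) = 0.209.
Then μ = 0.462 − (-0.5244)·0.209 = 0.572.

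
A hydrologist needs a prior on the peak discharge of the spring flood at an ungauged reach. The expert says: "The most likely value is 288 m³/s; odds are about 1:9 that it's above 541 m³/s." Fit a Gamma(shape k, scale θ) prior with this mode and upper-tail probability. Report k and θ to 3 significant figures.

Gamma(k,θ) with k>1 has mode (k−1)θ, so θ = 288/(k−1).
Need P(X < 541) = 0.9 with θ tied to k this way. Start at k = 2, θ = 288: P(X<541) ≈ 0.560.
Too low — raise k to concentrate. Iterating converges to k ≈ 5.81.
Then θ = 288/(5.81−1) ≈ 59.9.

k ≈ 5.81, θ ≈ 59.9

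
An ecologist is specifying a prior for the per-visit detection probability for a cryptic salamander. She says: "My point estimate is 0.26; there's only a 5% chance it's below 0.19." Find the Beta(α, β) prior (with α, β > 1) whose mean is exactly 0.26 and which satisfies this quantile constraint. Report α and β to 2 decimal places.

α ≈ 25.22, β ≈ 71.78

With mean 0.26 fixed, write α = 0.26s, β = 0.74s where s = α+β.
Need P(θ < 0.19) = 0.05 under Beta(0.26s, 0.74s). Normal approximation: (q−m)/√(m(1−m)/s) ≈ z_{0.05} = -1.64, so s ≈ 0.26·0.74·(-1.64)²/(0.19−0.26)² = 106.2.
At s = 106.2: P(θ<0.19) ≈ 0.042. Adjusting to match 0.05 gives s ≈ 97.00.
So α = 0.26·97.00 ≈ 25.22, β = 0.74·97.00 ≈ 71.78.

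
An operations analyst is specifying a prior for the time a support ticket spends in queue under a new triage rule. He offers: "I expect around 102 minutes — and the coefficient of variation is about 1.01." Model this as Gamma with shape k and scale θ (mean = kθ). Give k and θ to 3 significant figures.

For Gamma(k, scale θ): mean = kθ, variance = kθ², so CV = 1/√k.
CV = 1.01, hence k = 1/CV² = 0.98.
Then θ = mean/k = 102/0.98 = 104.

k ≈ 0.98, θ ≈ 104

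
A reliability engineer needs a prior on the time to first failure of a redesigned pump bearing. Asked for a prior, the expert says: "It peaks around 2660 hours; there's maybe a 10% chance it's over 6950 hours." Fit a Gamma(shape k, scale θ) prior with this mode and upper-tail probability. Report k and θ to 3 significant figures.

Gamma(k,θ) with k>1 has mode (k−1)θ, so θ = 2660/(k−1).
Need P(X < 6950) = 0.9 with θ tied to k this way. Start at k = 2, θ = 2660: P(X<6950) ≈ 0.735.
Too low — raise k to concentrate. Iterating converges to k ≈ 3.08.
Then θ = 2660/(3.08−1) ≈ 1280.

k ≈ 3.08, θ ≈ 1280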